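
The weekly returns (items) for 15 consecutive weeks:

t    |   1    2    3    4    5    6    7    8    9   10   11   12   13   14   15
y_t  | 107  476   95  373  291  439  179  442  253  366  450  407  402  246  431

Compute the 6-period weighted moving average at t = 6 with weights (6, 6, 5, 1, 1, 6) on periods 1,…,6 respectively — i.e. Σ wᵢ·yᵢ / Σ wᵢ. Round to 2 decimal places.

Weighted sum: 6·107 + 6·476 + 5·95 + 1·373 + 1·291 + 6·439 = 642 + 2856 + 475 + 373 + 291 + 2634 = 7271
Weight total: 6 + 6 + 5 + 1 + 1 + 6 = 25
WMA = 7271 / 25 = 290.84

290.84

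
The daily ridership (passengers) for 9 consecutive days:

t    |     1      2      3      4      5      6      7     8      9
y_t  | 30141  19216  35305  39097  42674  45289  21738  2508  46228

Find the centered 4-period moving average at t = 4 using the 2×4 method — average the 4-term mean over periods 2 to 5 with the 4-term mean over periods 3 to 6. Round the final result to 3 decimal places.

37332.125

Sum over 2–5: 19216 + 35305 + 39097 + 42674 = 136292
Sum over 3–6: 35305 + 39097 + 42674 + 45289 = 162365
CMA at t=4 = (136292 + 162365) / (2·4) = 298657 / 8 = 37332.125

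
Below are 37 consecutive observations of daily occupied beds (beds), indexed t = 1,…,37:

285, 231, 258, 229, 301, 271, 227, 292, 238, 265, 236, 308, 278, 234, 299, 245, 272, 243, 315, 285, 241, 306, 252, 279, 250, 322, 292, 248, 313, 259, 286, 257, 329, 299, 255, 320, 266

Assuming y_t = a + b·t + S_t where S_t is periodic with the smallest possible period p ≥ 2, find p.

7

First differences y_{t+1} − y_t: -54, 27, -29, 72, -30, -44, 65, -54, 27, -29, 72, -30, -44, 65, -54, 27, …
The difference pattern repeats every 7 terms and not for any smaller step, so p = 7.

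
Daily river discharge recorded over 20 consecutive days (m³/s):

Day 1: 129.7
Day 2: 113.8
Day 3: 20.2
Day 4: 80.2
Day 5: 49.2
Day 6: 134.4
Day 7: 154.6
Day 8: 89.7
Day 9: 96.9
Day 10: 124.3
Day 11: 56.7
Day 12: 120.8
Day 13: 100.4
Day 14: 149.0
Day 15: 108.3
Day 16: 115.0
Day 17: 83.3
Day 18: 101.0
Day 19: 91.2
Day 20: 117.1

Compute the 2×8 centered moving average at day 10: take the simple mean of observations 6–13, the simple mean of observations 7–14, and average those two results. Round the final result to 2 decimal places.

110.64

Sum over 6–13: 134.4 + 154.6 + 89.7 + 96.9 + 124.3 + 56.7 + 120.8 + 100.4 = 877.8
Sum over 7–14: 154.6 + 89.7 + 96.9 + 124.3 + 56.7 + 120.8 + 100.4 + 149.0 = 892.4
CMA at t=10 = (877.8 + 892.4) / (2·8) = 1770.2 / 16 = 110.64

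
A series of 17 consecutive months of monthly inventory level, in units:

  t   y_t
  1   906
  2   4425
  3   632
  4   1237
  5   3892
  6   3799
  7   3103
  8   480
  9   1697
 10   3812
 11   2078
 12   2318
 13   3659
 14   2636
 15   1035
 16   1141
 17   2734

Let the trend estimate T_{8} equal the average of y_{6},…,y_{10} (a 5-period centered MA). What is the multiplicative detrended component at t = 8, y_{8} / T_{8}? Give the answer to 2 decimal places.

0.19

Trend T_8 = (3799 + 3103 + 480 + 1697 + 3812) / 5 = 12891/5 = 2578.2000
Ratio to trend: 480 / 2578.2000 = 0.19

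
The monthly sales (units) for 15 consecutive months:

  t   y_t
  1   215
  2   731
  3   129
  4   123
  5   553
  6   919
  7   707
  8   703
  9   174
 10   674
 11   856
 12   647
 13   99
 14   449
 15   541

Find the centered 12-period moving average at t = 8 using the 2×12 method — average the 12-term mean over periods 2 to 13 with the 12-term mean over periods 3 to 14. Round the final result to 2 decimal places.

514.50

Sum over 2–13: 731 + 129 + 123 + 553 + 919 + 707 + 703 + 174 + 674 + 856 + 647 + 99 = 6315
Sum over 3–14: 129 + 123 + 553 + 919 + 707 + 703 + 174 + 674 + 856 + 647 + 99 + 449 = 6033
CMA at t=8 = (6315 + 6033) / (2·12) = 12348 / 24 = 514.50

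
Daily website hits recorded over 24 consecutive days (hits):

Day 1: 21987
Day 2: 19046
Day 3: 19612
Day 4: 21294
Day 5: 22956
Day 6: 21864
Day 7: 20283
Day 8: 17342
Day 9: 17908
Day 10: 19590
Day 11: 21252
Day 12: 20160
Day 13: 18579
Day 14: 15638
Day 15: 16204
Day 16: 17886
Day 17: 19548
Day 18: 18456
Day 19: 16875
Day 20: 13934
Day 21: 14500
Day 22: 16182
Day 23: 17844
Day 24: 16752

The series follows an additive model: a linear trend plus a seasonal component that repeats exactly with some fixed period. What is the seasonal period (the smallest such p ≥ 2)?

First differences y_{t+1} − y_t: -2941, 566, 1682, 1662, -1092, -1581, -2941, 566, 1682, 1662, -1092, -1581, -2941, 566, …
The difference pattern repeats every 6 terms and not for any smaller step, so p = 6.

6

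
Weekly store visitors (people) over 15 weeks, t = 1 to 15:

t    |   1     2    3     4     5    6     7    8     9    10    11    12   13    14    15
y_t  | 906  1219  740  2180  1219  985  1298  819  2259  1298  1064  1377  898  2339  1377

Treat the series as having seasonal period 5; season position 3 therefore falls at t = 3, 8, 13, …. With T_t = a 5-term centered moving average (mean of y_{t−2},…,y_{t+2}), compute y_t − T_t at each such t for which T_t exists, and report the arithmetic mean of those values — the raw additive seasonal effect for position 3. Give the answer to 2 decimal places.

-512.87

Season position 3 occurs at t = 3, 8, 13 (where T_t is defined).
t=3: T_3 = 1252.8000; y_3 − T_3 = 740 − 1252.8000 = -512.8000
t=8: T_8 = 1331.8000; y_8 − T_8 = 819 − 1331.8000 = -512.8000
t=13: T_13 = 1411.0000; y_13 − T_13 = 898 − 1411.0000 = -513.0000
Mean deviation: (-512.8000 + -512.8000 + -513.0000) / 3 = -512.87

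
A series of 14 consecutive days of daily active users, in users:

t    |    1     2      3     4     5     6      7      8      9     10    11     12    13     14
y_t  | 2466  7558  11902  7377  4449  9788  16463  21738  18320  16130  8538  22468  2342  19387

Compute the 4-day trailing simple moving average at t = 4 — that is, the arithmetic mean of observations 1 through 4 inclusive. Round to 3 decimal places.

7325.750

Sum of periods 1–4: 2466 + 7558 + 11902 + 7377 = 29303
Divide by 4: 29303 / 4 = 7325.750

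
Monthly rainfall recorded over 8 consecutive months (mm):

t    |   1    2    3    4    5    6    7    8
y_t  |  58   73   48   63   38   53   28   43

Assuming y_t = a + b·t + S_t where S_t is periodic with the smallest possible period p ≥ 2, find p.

First differences y_{t+1} − y_t: 15, -25, 15, -25, 15, -25, …
The difference pattern repeats every 2 terms and not for any smaller step, so p = 2.

2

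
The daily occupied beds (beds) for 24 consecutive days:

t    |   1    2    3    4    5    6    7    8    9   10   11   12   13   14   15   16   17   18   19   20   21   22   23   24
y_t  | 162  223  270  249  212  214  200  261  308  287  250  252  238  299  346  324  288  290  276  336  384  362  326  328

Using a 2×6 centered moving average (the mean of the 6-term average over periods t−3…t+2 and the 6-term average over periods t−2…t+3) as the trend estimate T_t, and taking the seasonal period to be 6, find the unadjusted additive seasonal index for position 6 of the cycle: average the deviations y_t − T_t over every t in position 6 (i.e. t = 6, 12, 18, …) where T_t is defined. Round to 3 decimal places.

Season position 6 occurs at t = 6, 12, 18 (where T_t is defined).
t=6: T_6 = 237.50000; y_6 − T_6 = 214 − 237.50000 = -23.50000
t=12: T_12 = 275.50000; y_12 − T_12 = 252 − 275.50000 = -23.50000
t=18: T_18 = 313.16667; y_18 − T_18 = 290 − 313.16667 = -23.16667
Mean deviation: (-23.50000 + -23.50000 + -23.16667) / 3 = -23.389

-23.389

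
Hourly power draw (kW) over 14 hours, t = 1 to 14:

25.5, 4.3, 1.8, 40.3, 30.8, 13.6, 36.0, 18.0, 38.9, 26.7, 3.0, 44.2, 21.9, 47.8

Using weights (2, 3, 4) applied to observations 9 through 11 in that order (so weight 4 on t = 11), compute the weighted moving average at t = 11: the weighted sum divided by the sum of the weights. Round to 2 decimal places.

Weighted sum: 2·38.9 + 3·26.7 + 4·3.0 = 77.8 + 80.1 + 12.0 = 169.9
Weight total: 2 + 3 + 4 = 9
WMA = 169.9 / 9 = 18.88

18.88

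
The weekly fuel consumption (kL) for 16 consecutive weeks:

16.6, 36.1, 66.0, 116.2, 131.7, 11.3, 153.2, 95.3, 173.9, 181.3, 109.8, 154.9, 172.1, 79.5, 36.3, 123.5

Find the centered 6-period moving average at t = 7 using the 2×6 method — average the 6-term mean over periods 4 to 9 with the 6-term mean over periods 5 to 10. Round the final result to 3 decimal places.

Sum over 4–9: 116.2 + 131.7 + 11.3 + 153.2 + 95.3 + 173.9 = 681.6
Sum over 5–10: 131.7 + 11.3 + 153.2 + 95.3 + 173.9 + 181.3 = 746.7
CMA at t=7 = (681.6 + 746.7) / (2·6) = 1428.3 / 12 = 119.025

119.025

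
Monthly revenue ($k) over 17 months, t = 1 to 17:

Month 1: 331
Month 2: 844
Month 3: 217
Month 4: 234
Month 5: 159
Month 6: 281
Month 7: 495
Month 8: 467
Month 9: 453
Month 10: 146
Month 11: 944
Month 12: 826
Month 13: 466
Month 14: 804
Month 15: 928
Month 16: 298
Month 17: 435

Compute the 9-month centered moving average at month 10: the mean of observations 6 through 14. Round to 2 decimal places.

542.44

Sum of periods 6–14: 281 + 495 + 467 + 453 + 146 + 944 + 826 + 466 + 804 = 4882
Divide by 9: 4882 / 9 = 542.44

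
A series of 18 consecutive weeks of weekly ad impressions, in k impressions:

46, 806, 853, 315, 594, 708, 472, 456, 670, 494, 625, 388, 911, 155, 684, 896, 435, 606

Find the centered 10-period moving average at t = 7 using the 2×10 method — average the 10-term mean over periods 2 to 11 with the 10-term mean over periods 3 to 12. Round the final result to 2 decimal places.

Sum over 2–11: 806 + 853 + 315 + 594 + 708 + 472 + 456 + 670 + 494 + 625 = 5993
Sum over 3–12: 853 + 315 + 594 + 708 + 472 + 456 + 670 + 494 + 625 + 388 = 5575
CMA at t=7 = (5993 + 5575) / (2·10) = 11568 / 20 = 578.40

578.40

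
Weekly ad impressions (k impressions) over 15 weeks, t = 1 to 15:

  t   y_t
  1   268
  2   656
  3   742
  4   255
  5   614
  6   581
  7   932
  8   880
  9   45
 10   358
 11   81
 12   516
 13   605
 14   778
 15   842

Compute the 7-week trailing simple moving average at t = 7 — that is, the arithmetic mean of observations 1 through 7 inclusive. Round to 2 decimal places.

Sum of periods 1–7: 268 + 656 + 742 + 255 + 614 + 581 + 932 = 4048
Divide by 7: 4048 / 7 = 578.29

578.29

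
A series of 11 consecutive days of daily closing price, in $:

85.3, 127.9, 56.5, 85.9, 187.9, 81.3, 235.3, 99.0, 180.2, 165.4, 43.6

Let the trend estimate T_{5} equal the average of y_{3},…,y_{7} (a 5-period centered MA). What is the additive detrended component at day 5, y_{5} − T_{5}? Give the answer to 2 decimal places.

Trend T_5 = (56.5 + 85.9 + 187.9 + 81.3 + 235.3) / 5 = 646.9/5 = 129.3800
Detrended value: 187.9 − 129.3800 = 58.52

58.52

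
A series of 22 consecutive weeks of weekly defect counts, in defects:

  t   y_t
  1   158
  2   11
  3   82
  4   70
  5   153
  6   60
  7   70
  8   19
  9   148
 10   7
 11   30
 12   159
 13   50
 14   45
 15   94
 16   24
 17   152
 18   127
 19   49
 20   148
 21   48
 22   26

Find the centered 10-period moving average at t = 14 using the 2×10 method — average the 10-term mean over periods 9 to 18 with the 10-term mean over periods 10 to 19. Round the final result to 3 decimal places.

Sum over 9–18: 148 + 7 + 30 + 159 + 50 + 45 + 94 + 24 + 152 + 127 = 836
Sum over 10–19: 7 + 30 + 159 + 50 + 45 + 94 + 24 + 152 + 127 + 49 = 737
CMA at t=14 = (836 + 737) / (2·10) = 1573 / 20 = 78.650

78.650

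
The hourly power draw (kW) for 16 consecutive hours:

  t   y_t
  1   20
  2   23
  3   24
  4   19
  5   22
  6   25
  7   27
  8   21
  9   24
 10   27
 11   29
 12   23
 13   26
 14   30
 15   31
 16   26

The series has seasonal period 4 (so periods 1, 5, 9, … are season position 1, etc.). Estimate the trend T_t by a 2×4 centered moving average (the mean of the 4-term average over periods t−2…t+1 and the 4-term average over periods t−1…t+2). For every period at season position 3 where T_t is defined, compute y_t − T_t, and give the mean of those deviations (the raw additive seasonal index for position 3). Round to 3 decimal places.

2.750

Season position 3 occurs at t = 3, 7, 11 (where T_t is defined).
t=3: T_3 = 21.75000; y_3 − T_3 = 24 − 21.75000 = 2.25000
t=7: T_7 = 24.00000; y_7 − T_7 = 27 − 24.00000 = 3.00000
t=11: T_11 = 26.00000; y_11 − T_11 = 29 − 26.00000 = 3.00000
Mean deviation: (2.25000 + 3.00000 + 3.00000) / 3 = 2.750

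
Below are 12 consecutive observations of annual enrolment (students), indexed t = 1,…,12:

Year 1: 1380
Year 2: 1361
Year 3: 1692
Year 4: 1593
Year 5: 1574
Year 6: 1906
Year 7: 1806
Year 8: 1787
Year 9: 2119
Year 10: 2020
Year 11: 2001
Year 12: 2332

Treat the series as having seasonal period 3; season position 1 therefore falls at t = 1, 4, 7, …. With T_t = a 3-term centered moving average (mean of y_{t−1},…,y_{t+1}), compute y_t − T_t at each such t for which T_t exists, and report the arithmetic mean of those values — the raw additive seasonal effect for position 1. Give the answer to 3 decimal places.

-26.778

Season position 1 occurs at t = 4, 7, 10 (where T_t is defined).
t=4: T_4 = 1619.66667; y_4 − T_4 = 1593 − 1619.66667 = -26.66667
t=7: T_7 = 1833.00000; y_7 − T_7 = 1806 − 1833.00000 = -27.00000
t=10: T_10 = 2046.66667; y_10 − T_10 = 2020 − 2046.66667 = -26.66667
Mean deviation: (-26.66667 + -27.00000 + -26.66667) / 3 = -26.778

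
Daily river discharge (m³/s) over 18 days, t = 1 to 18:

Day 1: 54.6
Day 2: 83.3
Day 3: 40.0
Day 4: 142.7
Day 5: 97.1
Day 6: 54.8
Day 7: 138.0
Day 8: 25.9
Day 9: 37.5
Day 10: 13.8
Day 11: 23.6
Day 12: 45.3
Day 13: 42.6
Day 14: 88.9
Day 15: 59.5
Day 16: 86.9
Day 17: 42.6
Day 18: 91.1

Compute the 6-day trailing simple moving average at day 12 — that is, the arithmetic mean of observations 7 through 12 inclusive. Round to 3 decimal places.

Sum of periods 7–12: 138.0 + 25.9 + 37.5 + 13.8 + 23.6 + 45.3 = 284.1
Divide by 6: 284.1 / 6 = 47.350

47.350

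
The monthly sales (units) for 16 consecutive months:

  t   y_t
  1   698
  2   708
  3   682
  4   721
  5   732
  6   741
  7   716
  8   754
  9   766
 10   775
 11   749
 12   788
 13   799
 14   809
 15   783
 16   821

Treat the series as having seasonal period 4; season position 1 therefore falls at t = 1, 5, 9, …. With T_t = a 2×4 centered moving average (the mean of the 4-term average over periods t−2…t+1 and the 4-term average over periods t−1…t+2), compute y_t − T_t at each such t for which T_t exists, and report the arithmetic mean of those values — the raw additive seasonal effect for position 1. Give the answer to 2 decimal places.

8.79

Season position 1 occurs at t = 5, 9, 13 (where T_t is defined).
t=5: T_5 = 723.2500; y_5 − T_5 = 732 − 723.2500 = 8.7500
t=9: T_9 = 756.8750; y_9 − T_9 = 766 − 756.8750 = 9.1250
t=13: T_13 = 790.5000; y_13 − T_13 = 799 − 790.5000 = 8.5000
Mean deviation: (8.7500 + 9.1250 + 8.5000) / 3 = 8.79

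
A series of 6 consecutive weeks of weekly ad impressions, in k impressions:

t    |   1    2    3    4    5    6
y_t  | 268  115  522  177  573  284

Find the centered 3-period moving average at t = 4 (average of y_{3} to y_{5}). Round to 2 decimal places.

424.00

Sum of periods 3–5: 522 + 177 + 573 = 1272
Divide by 3: 1272 / 3 = 424.00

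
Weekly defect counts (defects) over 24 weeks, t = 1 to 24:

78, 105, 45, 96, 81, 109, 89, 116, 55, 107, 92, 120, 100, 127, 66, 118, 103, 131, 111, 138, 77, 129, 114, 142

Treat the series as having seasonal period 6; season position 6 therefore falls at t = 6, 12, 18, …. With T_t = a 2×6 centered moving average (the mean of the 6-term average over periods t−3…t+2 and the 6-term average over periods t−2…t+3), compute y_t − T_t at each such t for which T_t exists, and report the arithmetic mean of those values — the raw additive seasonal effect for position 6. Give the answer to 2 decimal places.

Season position 6 occurs at t = 6, 12, 18 (where T_t is defined).
t=6: T_6 = 90.1667; y_6 − T_6 = 109 − 90.1667 = 18.8333
t=12: T_12 = 101.0833; y_12 − T_12 = 120 − 101.0833 = 18.9167
t=18: T_18 = 112.0833; y_18 − T_18 = 131 − 112.0833 = 18.9167
Mean deviation: (18.8333 + 18.9167 + 18.9167) / 3 = 18.89

18.89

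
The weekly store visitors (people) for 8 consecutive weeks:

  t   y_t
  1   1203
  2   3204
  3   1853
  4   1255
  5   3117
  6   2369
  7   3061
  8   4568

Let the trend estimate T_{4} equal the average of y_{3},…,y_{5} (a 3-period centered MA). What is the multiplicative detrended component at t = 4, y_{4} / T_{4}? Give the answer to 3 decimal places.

0.605

Trend T_4 = (1853 + 1255 + 3117) / 3 = 6225/3 = 2075.00000
Ratio to trend: 1255 / 2075.00000 = 0.605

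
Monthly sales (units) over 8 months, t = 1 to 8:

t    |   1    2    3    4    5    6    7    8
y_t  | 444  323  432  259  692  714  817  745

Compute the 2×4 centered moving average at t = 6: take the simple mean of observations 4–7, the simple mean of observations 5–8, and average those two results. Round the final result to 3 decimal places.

Sum over 4–7: 259 + 692 + 714 + 817 = 2482
Sum over 5–8: 692 + 714 + 817 + 745 = 2968
CMA at t=6 = (2482 + 2968) / (2·4) = 5450 / 8 = 681.250

681.250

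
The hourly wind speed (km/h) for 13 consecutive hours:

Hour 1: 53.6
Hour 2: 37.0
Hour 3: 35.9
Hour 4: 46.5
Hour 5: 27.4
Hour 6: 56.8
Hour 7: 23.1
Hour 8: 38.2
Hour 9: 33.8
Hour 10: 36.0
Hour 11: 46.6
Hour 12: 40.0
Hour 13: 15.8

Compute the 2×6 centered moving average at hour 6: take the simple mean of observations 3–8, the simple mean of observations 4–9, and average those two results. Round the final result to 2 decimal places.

37.81

Sum over 3–8: 35.9 + 46.5 + 27.4 + 56.8 + 23.1 + 38.2 = 227.9
Sum over 4–9: 46.5 + 27.4 + 56.8 + 23.1 + 38.2 + 33.8 = 225.8
CMA at t=6 = (227.9 + 225.8) / (2·6) = 453.7 / 12 = 37.81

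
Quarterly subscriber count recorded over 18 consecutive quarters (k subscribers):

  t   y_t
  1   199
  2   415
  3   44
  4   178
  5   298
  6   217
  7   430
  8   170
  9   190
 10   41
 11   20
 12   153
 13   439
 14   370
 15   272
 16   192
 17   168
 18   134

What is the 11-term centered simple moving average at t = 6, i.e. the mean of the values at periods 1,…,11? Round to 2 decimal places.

200.18

Sum of periods 1–11: 199 + 415 + 44 + 178 + 298 + 217 + 430 + 170 + 190 + 41 + 20 = 2202
Divide by 11: 2202 / 11 = 200.18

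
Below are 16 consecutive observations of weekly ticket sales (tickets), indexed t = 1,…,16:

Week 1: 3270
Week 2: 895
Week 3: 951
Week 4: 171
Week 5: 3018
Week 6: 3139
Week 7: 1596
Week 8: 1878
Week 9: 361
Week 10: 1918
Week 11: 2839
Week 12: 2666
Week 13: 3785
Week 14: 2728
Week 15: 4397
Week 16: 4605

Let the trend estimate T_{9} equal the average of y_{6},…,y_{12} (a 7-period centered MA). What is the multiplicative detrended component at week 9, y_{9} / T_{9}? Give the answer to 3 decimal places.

0.176

Trend T_9 = (3139 + 1596 + 1878 + 361 + 1918 + 2839 + 2666) / 7 = 14397/7 = 2056.71429
Ratio to trend: 361 / 2056.71429 = 0.176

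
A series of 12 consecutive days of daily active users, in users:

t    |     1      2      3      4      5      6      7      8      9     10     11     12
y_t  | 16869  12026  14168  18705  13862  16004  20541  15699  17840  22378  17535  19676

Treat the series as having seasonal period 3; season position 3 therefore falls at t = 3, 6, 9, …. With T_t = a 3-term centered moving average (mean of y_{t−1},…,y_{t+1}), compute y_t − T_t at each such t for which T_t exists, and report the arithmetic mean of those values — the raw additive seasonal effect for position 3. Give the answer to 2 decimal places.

-798.56

Season position 3 occurs at t = 3, 6, 9 (where T_t is defined).
t=3: T_3 = 14966.3333; y_3 − T_3 = 14168 − 14966.3333 = -798.3333
t=6: T_6 = 16802.3333; y_6 − T_6 = 16004 − 16802.3333 = -798.3333
t=9: T_9 = 18639.0000; y_9 − T_9 = 17840 − 18639.0000 = -799.0000
Mean deviation: (-798.3333 + -798.3333 + -799.0000) / 3 = -798.56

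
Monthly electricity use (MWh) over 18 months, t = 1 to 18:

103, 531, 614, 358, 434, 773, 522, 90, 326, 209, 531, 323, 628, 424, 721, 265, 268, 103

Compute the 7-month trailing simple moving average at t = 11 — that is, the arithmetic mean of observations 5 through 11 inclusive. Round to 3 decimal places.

412.143

Sum of periods 5–11: 434 + 773 + 522 + 90 + 326 + 209 + 531 = 2885
Divide by 7: 2885 / 7 = 412.143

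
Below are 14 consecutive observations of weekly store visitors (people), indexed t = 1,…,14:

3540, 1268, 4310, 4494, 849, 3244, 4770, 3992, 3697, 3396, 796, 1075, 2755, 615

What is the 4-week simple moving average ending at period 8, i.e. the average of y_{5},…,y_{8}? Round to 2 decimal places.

3213.75

Sum of periods 5–8: 849 + 3244 + 4770 + 3992 = 12855
Divide by 4: 12855 / 4 = 3213.75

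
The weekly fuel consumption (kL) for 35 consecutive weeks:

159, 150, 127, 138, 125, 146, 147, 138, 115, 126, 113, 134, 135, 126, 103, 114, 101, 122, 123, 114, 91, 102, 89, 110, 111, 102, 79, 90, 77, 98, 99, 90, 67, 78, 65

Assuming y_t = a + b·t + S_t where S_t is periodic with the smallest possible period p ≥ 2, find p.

First differences y_{t+1} − y_t: -9, -23, 11, -13, 21, 1, -9, -23, 11, -13, 21, 1, -9, -23, …
The difference pattern repeats every 6 terms and not for any smaller step, so p = 6.

6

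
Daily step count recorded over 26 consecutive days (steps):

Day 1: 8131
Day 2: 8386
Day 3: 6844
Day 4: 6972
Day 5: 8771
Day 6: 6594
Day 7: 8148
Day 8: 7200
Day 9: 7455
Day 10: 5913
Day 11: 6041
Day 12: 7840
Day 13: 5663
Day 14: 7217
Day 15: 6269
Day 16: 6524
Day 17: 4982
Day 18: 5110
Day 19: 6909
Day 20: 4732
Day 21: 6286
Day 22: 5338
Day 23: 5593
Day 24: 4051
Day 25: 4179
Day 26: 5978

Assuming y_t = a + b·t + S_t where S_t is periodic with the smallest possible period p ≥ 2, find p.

7

First differences y_{t+1} − y_t: 255, -1542, 128, 1799, -2177, 1554, -948, 255, -1542, 128, 1799, -2177, 1554, -948, 255, -1542, …
The difference pattern repeats every 7 terms and not for any smaller step, so p = 7.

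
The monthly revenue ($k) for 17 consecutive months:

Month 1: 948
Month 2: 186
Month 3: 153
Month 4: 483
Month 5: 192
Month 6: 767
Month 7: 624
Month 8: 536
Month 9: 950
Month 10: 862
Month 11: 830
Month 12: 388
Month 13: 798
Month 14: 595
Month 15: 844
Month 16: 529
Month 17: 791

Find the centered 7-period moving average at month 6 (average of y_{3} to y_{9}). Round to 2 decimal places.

529.29

Sum of periods 3–9: 153 + 483 + 192 + 767 + 624 + 536 + 950 = 3705
Divide by 7: 3705 / 7 = 529.29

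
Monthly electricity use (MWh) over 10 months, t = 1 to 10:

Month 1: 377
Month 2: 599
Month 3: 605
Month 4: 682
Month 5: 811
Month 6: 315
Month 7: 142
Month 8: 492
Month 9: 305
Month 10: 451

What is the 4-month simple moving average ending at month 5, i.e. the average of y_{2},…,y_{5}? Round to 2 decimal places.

674.25

Sum of periods 2–5: 599 + 605 + 682 + 811 = 2697
Divide by 4: 2697 / 4 = 674.25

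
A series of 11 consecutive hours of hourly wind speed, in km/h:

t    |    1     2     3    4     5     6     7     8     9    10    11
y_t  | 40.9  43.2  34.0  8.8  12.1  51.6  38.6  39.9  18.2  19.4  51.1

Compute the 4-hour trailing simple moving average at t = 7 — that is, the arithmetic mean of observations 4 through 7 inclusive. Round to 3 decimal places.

27.775

Sum of periods 4–7: 8.8 + 12.1 + 51.6 + 38.6 = 111.1
Divide by 4: 111.1 / 4 = 27.775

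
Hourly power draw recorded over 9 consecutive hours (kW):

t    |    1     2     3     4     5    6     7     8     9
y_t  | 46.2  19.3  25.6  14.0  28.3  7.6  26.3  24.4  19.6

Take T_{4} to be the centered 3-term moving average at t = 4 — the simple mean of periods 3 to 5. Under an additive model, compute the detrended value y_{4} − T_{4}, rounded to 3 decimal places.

Trend T_4 = (25.6 + 14.0 + 28.3) / 3 = 67.9/3 = 22.63333
Detrended value: 14.0 − 22.63333 = -8.633

-8.633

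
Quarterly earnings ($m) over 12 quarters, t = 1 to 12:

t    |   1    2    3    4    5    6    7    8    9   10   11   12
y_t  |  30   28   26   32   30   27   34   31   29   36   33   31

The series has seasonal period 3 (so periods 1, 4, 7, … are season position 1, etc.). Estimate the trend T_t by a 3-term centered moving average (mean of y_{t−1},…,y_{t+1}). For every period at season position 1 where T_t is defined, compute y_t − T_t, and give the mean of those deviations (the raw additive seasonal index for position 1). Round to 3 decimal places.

3.111

Season position 1 occurs at t = 4, 7, 10 (where T_t is defined).
t=4: T_4 = 29.33333; y_4 − T_4 = 32 − 29.33333 = 2.66667
t=7: T_7 = 30.66667; y_7 − T_7 = 34 − 30.66667 = 3.33333
t=10: T_10 = 32.66667; y_10 − T_10 = 36 − 32.66667 = 3.33333
Mean deviation: (2.66667 + 3.33333 + 3.33333) / 3 = 3.111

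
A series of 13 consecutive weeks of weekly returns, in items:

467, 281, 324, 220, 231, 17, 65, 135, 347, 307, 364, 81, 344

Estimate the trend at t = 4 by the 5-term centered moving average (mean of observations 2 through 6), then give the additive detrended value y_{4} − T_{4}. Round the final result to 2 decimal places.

Trend T_4 = (281 + 324 + 220 + 231 + 17) / 5 = 1073/5 = 214.6000
Detrended value: 220 − 214.6000 = 5.40

5.40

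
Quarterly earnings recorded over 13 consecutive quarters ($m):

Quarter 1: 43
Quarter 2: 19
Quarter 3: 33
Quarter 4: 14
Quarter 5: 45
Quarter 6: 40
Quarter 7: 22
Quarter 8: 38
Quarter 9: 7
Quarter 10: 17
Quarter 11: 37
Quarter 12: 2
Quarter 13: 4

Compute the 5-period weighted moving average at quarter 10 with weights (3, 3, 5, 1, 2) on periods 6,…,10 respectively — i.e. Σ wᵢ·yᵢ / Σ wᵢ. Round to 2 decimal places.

Weighted sum: 3·40 + 3·22 + 5·38 + 1·7 + 2·17 = 120 + 66 + 190 + 7 + 34 = 417
Weight total: 3 + 3 + 5 + 1 + 2 = 14
WMA = 417 / 14 = 29.79

29.79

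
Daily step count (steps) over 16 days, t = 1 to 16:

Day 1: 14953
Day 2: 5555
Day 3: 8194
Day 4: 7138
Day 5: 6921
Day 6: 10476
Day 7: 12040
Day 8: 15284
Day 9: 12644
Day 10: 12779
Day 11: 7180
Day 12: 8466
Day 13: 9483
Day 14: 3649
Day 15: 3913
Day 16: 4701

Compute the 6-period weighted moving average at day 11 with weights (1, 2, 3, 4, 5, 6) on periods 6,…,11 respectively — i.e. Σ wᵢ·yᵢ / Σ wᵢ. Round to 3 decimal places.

11331.381

Weighted sum: 1·10476 + 2·12040 + 3·15284 + 4·12644 + 5·12779 + 6·7180 = 10476 + 24080 + 45852 + 50576 + 63895 + 43080 = 237959
Weight total: 1 + 2 + 3 + 4 + 5 + 6 = 21
WMA = 237959 / 21 = 11331.381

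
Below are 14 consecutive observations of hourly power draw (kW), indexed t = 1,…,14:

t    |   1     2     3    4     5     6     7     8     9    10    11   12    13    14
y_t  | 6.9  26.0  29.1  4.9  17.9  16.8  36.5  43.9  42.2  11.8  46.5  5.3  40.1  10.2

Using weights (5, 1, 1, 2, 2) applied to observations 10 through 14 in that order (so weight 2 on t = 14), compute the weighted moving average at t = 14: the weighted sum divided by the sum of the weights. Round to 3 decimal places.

Weighted sum: 5·11.8 + 1·46.5 + 1·5.3 + 2·40.1 + 2·10.2 = 59.0 + 46.5 + 5.3 + 80.2 + 20.4 = 211.4
Weight total: 5 + 1 + 1 + 2 + 2 = 11
WMA = 211.4 / 11 = 19.218

19.218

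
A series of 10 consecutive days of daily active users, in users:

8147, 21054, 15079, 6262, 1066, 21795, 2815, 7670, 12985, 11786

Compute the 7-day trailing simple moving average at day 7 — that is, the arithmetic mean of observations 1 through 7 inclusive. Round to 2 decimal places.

10888.29

Sum of periods 1–7: 8147 + 21054 + 15079 + 6262 + 1066 + 21795 + 2815 = 76218
Divide by 7: 76218 / 7 = 10888.29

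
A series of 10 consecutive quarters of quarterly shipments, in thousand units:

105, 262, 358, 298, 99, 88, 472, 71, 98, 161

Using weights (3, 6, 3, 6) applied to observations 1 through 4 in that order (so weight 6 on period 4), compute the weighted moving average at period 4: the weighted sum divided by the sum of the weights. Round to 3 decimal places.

Weighted sum: 3·105 + 6·262 + 3·358 + 6·298 = 315 + 1572 + 1074 + 1788 = 4749
Weight total: 3 + 6 + 3 + 6 = 18
WMA = 4749 / 18 = 263.833

263.833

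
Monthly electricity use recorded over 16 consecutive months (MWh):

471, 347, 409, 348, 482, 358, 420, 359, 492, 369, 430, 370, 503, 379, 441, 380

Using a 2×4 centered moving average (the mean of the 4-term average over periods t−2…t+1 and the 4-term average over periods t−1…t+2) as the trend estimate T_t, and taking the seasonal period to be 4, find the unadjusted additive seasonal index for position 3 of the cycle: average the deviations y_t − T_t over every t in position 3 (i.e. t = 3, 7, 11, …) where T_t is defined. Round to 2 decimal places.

13.75

Season position 3 occurs at t = 3, 7, 11 (where T_t is defined).
t=3: T_3 = 395.1250; y_3 − T_3 = 409 − 395.1250 = 13.8750
t=7: T_7 = 406.0000; y_7 − T_7 = 420 − 406.0000 = 14.0000
t=11: T_11 = 416.6250; y_11 − T_11 = 430 − 416.6250 = 13.3750
Mean deviation: (13.8750 + 14.0000 + 13.3750) / 3 = 13.75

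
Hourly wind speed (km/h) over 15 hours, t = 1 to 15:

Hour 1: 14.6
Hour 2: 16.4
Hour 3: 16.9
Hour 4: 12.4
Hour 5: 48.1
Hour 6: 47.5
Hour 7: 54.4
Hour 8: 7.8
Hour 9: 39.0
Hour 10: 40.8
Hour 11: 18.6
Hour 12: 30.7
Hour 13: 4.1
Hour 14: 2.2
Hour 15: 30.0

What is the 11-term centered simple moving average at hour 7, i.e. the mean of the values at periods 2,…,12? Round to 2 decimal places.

Sum of periods 2–12: 16.4 + 16.9 + 12.4 + 48.1 + 47.5 + 54.4 + 7.8 + 39.0 + 40.8 + 18.6 + 30.7 = 332.6
Divide by 11: 332.6 / 11 = 30.24

30.24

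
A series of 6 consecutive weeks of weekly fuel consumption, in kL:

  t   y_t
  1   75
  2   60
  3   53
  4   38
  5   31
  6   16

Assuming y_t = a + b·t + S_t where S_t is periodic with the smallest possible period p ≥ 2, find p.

First differences y_{t+1} − y_t: -15, -7, -15, -7, -15, …
The difference pattern repeats every 2 terms and not for any smaller step, so p = 2.

2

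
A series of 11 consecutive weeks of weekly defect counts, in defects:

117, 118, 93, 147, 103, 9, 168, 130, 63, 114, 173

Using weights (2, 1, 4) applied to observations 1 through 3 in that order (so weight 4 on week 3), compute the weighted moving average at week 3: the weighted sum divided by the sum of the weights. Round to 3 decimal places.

103.429

Weighted sum: 2·117 + 1·118 + 4·93 = 234 + 118 + 372 = 724
Weight total: 2 + 1 + 4 = 7
WMA = 724 / 7 = 103.429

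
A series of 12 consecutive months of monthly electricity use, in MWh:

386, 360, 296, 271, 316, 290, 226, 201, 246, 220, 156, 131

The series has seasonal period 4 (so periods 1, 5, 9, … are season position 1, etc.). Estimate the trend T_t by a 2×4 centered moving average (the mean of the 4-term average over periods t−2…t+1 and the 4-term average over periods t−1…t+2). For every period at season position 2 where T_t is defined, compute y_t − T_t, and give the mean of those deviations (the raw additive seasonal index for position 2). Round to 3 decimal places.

23.000

Season position 2 occurs at t = 6, 10 (where T_t is defined).
t=6: T_6 = 267.00000; y_6 − T_6 = 290 − 267.00000 = 23.00000
t=10: T_10 = 197.00000; y_10 − T_10 = 220 − 197.00000 = 23.00000
Mean deviation: (23.00000 + 23.00000) / 2 = 23.000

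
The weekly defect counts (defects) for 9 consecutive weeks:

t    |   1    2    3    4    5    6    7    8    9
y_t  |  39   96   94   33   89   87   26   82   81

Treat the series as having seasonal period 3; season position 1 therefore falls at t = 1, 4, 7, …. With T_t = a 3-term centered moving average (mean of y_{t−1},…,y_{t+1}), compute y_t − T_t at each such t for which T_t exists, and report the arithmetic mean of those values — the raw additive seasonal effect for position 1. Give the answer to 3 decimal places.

-39.000

Season position 1 occurs at t = 4, 7 (where T_t is defined).
t=4: T_4 = 72.00000; y_4 − T_4 = 33 − 72.00000 = -39.00000
t=7: T_7 = 65.00000; y_7 − T_7 = 26 − 65.00000 = -39.00000
Mean deviation: (-39.00000 + -39.00000) / 2 = -39.000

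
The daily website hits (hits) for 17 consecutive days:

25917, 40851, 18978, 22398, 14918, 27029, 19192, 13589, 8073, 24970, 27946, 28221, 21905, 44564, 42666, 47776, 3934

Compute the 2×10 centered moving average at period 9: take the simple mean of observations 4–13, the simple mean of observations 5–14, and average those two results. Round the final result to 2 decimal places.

21932.40

Sum over 4–13: 22398 + 14918 + 27029 + 19192 + 13589 + 8073 + 24970 + 27946 + 28221 + 21905 = 208241
Sum over 5–14: 14918 + 27029 + 19192 + 13589 + 8073 + 24970 + 27946 + 28221 + 21905 + 44564 = 230407
CMA at t=9 = (208241 + 230407) / (2·10) = 438648 / 20 = 21932.40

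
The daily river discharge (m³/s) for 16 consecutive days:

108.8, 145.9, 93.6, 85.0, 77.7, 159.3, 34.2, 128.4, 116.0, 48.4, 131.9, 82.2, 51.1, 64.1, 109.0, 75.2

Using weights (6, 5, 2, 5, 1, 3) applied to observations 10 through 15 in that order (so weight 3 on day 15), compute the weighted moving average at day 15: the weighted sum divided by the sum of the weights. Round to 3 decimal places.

80.041

Weighted sum: 6·48.4 + 5·131.9 + 2·82.2 + 5·51.1 + 1·64.1 + 3·109.0 = 290.4 + 659.5 + 164.4 + 255.5 + 64.1 + 327.0 = 1760.9
Weight total: 6 + 5 + 2 + 5 + 1 + 3 = 22
WMA = 1760.9 / 22 = 80.041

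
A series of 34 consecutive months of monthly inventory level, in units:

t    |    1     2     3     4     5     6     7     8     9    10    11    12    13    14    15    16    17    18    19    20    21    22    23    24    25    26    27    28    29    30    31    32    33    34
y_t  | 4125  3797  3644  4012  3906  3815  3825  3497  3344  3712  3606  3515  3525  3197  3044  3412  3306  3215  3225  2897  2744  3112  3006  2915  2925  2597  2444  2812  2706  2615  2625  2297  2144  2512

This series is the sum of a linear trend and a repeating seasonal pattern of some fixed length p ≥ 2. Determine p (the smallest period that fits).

6

First differences y_{t+1} − y_t: -328, -153, 368, -106, -91, 10, -328, -153, 368, -106, -91, 10, -328, -153, …
The difference pattern repeats every 6 terms and not for any smaller step, so p = 6.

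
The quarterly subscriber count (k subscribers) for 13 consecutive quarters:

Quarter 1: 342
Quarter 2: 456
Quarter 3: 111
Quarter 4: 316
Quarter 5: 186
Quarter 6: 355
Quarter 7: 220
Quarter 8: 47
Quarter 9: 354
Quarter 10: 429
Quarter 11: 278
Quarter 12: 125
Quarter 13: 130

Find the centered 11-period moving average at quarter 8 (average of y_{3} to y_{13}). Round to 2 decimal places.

Sum of periods 3–13: 111 + 316 + 186 + 355 + 220 + 47 + 354 + 429 + 278 + 125 + 130 = 2551
Divide by 11: 2551 / 11 = 231.91

231.91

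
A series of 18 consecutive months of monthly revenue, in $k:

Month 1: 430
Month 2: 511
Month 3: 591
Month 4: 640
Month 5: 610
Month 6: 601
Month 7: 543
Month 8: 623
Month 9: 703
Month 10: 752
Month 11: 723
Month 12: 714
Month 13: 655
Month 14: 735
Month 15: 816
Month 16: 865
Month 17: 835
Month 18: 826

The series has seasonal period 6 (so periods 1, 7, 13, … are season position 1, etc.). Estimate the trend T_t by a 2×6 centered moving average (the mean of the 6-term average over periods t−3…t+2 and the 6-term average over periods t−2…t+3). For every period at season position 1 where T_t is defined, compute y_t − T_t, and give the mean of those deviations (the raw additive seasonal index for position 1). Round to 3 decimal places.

Season position 1 occurs at t = 7, 13 (where T_t is defined).
t=7: T_7 = 629.33333; y_7 − T_7 = 543 − 629.33333 = -86.33333
t=13: T_13 = 741.91667; y_13 − T_13 = 655 − 741.91667 = -86.91667
Mean deviation: (-86.33333 + -86.91667) / 2 = -86.625

-86.625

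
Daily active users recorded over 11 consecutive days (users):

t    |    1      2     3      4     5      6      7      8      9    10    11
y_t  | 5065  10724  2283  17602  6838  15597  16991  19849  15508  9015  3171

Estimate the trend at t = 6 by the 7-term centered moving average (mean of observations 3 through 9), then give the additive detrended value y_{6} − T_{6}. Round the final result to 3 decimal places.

Trend T_6 = (2283 + 17602 + 6838 + 15597 + 16991 + 19849 + 15508) / 7 = 94668/7 = 13524.00000
Detrended value: 15597 − 13524.00000 = 2073.000

2073.000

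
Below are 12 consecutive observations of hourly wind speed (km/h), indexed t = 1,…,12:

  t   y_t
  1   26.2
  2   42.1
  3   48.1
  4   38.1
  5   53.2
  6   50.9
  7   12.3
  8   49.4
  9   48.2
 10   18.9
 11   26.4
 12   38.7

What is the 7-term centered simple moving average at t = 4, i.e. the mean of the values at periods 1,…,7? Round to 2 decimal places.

38.70

Sum of periods 1–7: 26.2 + 42.1 + 48.1 + 38.1 + 53.2 + 50.9 + 12.3 = 270.9
Divide by 7: 270.9 / 7 = 38.70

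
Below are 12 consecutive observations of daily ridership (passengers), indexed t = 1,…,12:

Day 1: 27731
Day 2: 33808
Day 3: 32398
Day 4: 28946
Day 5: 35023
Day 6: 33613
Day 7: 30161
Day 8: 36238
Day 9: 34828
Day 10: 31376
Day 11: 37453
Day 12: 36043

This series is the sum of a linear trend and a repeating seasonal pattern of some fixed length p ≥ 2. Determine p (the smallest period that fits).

First differences y_{t+1} − y_t: 6077, -1410, -3452, 6077, -1410, -3452, 6077, -1410, …
The difference pattern repeats every 3 terms and not for any smaller step, so p = 3.

3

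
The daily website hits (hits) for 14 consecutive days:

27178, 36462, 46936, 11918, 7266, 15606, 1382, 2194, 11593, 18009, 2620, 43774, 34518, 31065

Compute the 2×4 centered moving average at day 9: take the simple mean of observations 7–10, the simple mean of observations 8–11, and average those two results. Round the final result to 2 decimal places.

8449.25

Sum over 7–10: 1382 + 2194 + 11593 + 18009 = 33178
Sum over 8–11: 2194 + 11593 + 18009 + 2620 = 34416
CMA at t=9 = (33178 + 34416) / (2·4) = 67594 / 8 = 8449.25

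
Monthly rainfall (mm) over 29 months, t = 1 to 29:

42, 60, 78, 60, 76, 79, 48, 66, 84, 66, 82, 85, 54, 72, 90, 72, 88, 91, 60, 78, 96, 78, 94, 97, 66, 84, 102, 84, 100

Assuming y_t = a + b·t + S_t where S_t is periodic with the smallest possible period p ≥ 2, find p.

First differences y_{t+1} − y_t: 18, 18, -18, 16, 3, -31, 18, 18, -18, 16, 3, -31, 18, 18, …
The difference pattern repeats every 6 terms and not for any smaller step, so p = 6.

6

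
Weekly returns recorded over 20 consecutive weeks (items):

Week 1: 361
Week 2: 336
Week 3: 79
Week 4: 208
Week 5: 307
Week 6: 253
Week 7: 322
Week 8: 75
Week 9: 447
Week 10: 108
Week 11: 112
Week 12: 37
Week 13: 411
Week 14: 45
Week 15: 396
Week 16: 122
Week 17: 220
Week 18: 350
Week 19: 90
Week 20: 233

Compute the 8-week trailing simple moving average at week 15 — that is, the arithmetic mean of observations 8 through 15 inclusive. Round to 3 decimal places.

Sum of periods 8–15: 75 + 447 + 108 + 112 + 37 + 411 + 45 + 396 = 1631
Divide by 8: 1631 / 8 = 203.875

203.875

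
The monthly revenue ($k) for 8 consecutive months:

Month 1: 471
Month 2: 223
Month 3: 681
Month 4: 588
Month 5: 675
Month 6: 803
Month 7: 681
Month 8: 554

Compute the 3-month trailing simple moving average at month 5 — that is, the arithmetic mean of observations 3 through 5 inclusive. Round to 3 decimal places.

648.000

Sum of periods 3–5: 681 + 588 + 675 = 1944
Divide by 3: 1944 / 3 = 648.000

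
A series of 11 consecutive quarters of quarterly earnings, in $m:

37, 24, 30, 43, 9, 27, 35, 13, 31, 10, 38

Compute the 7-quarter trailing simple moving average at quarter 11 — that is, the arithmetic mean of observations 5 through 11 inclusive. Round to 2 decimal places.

Sum of periods 5–11: 9 + 27 + 35 + 13 + 31 + 10 + 38 = 163
Divide by 7: 163 / 7 = 23.29

23.29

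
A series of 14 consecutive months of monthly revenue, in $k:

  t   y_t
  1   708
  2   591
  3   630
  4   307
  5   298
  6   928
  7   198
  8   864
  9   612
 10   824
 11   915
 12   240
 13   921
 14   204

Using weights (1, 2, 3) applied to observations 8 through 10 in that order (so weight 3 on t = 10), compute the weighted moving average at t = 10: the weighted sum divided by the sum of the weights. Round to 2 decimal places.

760.00

Weighted sum: 1·864 + 2·612 + 3·824 = 864 + 1224 + 2472 = 4560
Weight total: 1 + 2 + 3 = 6
WMA = 4560 / 6 = 760.00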